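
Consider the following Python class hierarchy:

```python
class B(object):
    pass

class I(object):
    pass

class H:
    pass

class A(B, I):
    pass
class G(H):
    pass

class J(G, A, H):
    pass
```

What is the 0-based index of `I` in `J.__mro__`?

5

L[J] = J + merge(L[G], L[A], L[H], [G A H])
  take G:  [G H object] + [A B I object] + [H object] + [G A H]
  take A:  [H object] + [A B I object] + [H object] + [A H]
  take H:  [H object] + [B I object] + [H object] + [H]
  take B:  [object] + [B I object] + [object]
  take I:  [object] + [I object] + [object]
  take object:  [object] + [object] + [object]
MRO: J G A H B I object
I sits at index 5.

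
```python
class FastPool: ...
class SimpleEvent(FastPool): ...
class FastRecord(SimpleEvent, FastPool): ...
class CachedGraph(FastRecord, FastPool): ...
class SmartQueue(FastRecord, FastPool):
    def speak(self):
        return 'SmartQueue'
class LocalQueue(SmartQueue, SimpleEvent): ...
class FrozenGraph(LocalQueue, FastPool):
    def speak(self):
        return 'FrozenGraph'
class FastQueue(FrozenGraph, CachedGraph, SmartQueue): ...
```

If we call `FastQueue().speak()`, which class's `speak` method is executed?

L[FastQueue] = FastQueue + merge(L[FrozenGraph], L[CachedGraph], L[SmartQueue], [FrozenGraph CachedGraph SmartQueue])
  take FrozenGraph:  [FrozenGraph LocalQueue SmartQueue FastRecord SimpleEvent FastPool object] + [CachedGraph FastRecord SimpleEvent FastPool object] + [SmartQueue FastRecord SimpleEvent FastPool object] + [FrozenGraph CachedGraph SmartQueue]
  take LocalQueue:  [LocalQueue SmartQueue FastRecord SimpleEvent FastPool object] + [CachedGraph FastRecord SimpleEvent FastPool object] + [SmartQueue FastRecord SimpleEvent FastPool object] + [CachedGraph SmartQueue]
  take CachedGraph:  [SmartQueue FastRecord SimpleEvent FastPool object] + [CachedGraph FastRecord SimpleEvent FastPool object] + [SmartQueue FastRecord SimpleEvent FastPool object] + [CachedGraph SmartQueue]
  take SmartQueue:  [SmartQueue FastRecord SimpleEvent FastPool object] + [FastRecord SimpleEvent FastPool object] + [SmartQueue FastRecord SimpleEvent FastPool object] + [SmartQueue]
  take FastRecord:  [FastRecord SimpleEvent FastPool object] + [FastRecord SimpleEvent FastPool object] + [FastRecord SimpleEvent FastPool object]
  take SimpleEvent:  [SimpleEvent FastPool object] + [SimpleEvent FastPool object] + [SimpleEvent FastPool object]
  take FastPool:  [FastPool object] + [FastPool object] + [FastPool object]
  take object:  [object] + [object] + [object]
MRO: FastQueue FrozenGraph LocalQueue CachedGraph SmartQueue FastRecord SimpleEvent FastPool object
speak is defined in: FrozenGraph, SmartQueue. First along the MRO is FrozenGraph.

FrozenGraph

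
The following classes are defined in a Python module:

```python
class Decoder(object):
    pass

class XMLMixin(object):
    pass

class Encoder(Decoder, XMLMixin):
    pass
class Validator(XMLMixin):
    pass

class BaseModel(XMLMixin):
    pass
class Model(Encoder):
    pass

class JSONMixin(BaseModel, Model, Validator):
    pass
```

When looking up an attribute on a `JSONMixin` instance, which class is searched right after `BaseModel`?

Model

L[JSONMixin] = JSONMixin + merge(L[BaseModel], L[Model], L[Validator], [BaseModel Model Validator])
  take BaseModel:  [BaseModel XMLMixin object] + [Model Encoder Decoder XMLMixin object] + [Validator XMLMixin object] + [BaseModel Model Validator]
  take Model:  [XMLMixin object] + [Model Encoder Decoder XMLMixin object] + [Validator XMLMixin object] + [Model Validator]
  take Encoder:  [XMLMixin object] + [Encoder Decoder XMLMixin object] + [Validator XMLMixin object] + [Validator]
  take Decoder:  [XMLMixin object] + [Decoder XMLMixin object] + [Validator XMLMixin object] + [Validator]
  take Validator:  [XMLMixin object] + [XMLMixin object] + [Validator XMLMixin object] + [Validator]
  take XMLMixin:  [XMLMixin object] + [XMLMixin object] + [XMLMixin object]
  take object:  [object] + [object] + [object]
MRO: JSONMixin BaseModel Model Encoder Decoder Validator XMLMixin object
BaseModel is at position 1; next is Model.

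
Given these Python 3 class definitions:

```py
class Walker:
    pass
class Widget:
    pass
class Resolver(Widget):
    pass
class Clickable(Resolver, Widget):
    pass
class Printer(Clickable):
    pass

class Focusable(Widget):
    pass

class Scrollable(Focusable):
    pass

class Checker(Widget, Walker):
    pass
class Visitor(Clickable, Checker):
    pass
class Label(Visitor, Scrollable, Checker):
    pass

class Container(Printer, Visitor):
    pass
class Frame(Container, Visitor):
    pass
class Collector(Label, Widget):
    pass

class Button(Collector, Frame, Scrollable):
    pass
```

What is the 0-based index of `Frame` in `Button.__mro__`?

L[Button] = Button + merge(L[Collector], L[Frame], L[Scrollable], [Collector Frame Scrollable])
  take Collector:  [Collector Label Visitor Clickable Resolver Scrollable Checker Focusable Widget Walker object] + [Frame Container Printer Visitor Clickable Resolver Checker Widget Walker object] + [Scrollable Focusable Widget object] + [Collector Frame Scrollable]
  take Label:  [Label Visitor Clickable Resolver Scrollable Checker Focusable Widget Walker object] + [Frame Container Printer Visitor Clickable Resolver Checker Widget Walker object] + [Scrollable Focusable Widget object] + [Frame Scrollable]
  take Frame:  [Visitor Clickable Resolver Scrollable Checker Focusable Widget Walker object] + [Frame Container Printer Visitor Clickable Resolver Checker Widget Walker object] + [Scrollable Focusable Widget object] + [Frame Scrollable]
  take Container:  [Visitor Clickable Resolver Scrollable Checker Focusable Widget Walker object] + [Container Printer Visitor Clickable Resolver Checker Widget Walker object] + [Scrollable Focusable Widget object] + [Scrollable]
  take Printer:  [Visitor Clickable Resolver Scrollable Checker Focusable Widget Walker object] + [Printer Visitor Clickable Resolver Checker Widget Walker object] + [Scrollable Focusable Widget object] + [Scrollable]
  take Visitor:  [Visitor Clickable Resolver Scrollable Checker Focusable Widget Walker object] + [Visitor Clickable Resolver Checker Widget Walker object] + [Scrollable Focusable Widget object] + [Scrollable]
  take Clickable:  [Clickable Resolver Scrollable Checker Focusable Widget Walker object] + [Clickable Resolver Checker Widget Walker object] + [Scrollable Focusable Widget object] + [Scrollable]
  take Resolver:  [Resolver Scrollable Checker Focusable Widget Walker object] + [Resolver Checker Widget Walker object] + [Scrollable Focusable Widget object] + [Scrollable]
  take Scrollable:  [Scrollable Checker Focusable Widget Walker object] + [Checker Widget Walker object] + [Scrollable Focusable Widget object] + [Scrollable]
  take Checker:  [Checker Focusable Widget Walker object] + [Checker Widget Walker object] + [Focusable Widget object]
  take Focusable:  [Focusable Widget Walker object] + [Widget Walker object] + [Focusable Widget object]
  take Widget:  [Widget Walker object] + [Widget Walker object] + [Widget object]
  take Walker:  [Walker object] + [Walker object] + [object]
  take object:  [object] + [object] + [object]
MRO: Button Collector Label Frame Container Printer Visitor Clickable Resolver Scrollable Checker Focusable Widget Walker object
Frame sits at index 3.

3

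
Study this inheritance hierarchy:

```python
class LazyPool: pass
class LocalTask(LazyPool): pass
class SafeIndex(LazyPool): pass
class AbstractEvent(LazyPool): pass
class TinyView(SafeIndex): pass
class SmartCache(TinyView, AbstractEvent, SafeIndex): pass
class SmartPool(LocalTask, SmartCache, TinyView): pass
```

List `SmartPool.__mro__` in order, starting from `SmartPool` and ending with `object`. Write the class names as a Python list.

L[SmartPool] = SmartPool + merge(L[LocalTask], L[SmartCache], L[TinyView], [LocalTask SmartCache TinyView])
  take LocalTask:  [LocalTask LazyPool object] + [SmartCache TinyView AbstractEvent SafeIndex LazyPool object] + [TinyView SafeIndex LazyPool object] + [LocalTask SmartCache TinyView]
  take SmartCache:  [LazyPool object] + [SmartCache TinyView AbstractEvent SafeIndex LazyPool object] + [TinyView SafeIndex LazyPool object] + [SmartCache TinyView]
  take TinyView:  [LazyPool object] + [TinyView AbstractEvent SafeIndex LazyPool object] + [TinyView SafeIndex LazyPool object] + [TinyView]
  take AbstractEvent:  [LazyPool object] + [AbstractEvent SafeIndex LazyPool object] + [SafeIndex LazyPool object]
  take SafeIndex:  [LazyPool object] + [SafeIndex LazyPool object] + [SafeIndex LazyPool object]
  take LazyPool:  [LazyPool object] + [LazyPool object] + [LazyPool object]
  take object:  [object] + [object] + [object]

[SmartPool, LocalTask, SmartCache, TinyView, AbstractEvent, SafeIndex, LazyPool, object]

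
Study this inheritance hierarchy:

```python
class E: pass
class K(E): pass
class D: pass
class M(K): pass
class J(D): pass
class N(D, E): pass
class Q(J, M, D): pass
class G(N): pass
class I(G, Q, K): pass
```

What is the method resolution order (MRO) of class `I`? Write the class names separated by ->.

I -> G -> N -> Q -> J -> M -> D -> K -> E -> object

L[I] = I + merge(L[G], L[Q], L[K], [G Q K])
  take G:  [G N D E object] + [Q J M D K E object] + [K E object] + [G Q K]
  take N:  [N D E object] + [Q J M D K E object] + [K E object] + [Q K]
  take Q:  [D E object] + [Q J M D K E object] + [K E object] + [Q K]
  take J:  [D E object] + [J M D K E object] + [K E object] + [K]
  take M:  [D E object] + [M D K E object] + [K E object] + [K]
  take D:  [D E object] + [D K E object] + [K E object] + [K]
  take K:  [E object] + [K E object] + [K E object] + [K]
  take E:  [E object] + [E object] + [E object]
  take object:  [object] + [object] + [object]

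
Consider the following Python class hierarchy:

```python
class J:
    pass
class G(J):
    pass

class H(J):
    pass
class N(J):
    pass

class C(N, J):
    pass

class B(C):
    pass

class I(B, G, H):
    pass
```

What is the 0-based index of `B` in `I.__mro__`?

L[I] = I + merge(L[B], L[G], L[H], [B G H])
  take B:  [B C N J object] + [G J object] + [H J object] + [B G H]
  take C:  [C N J object] + [G J object] + [H J object] + [G H]
  take N:  [N J object] + [G J object] + [H J object] + [G H]
  take G:  [J object] + [G J object] + [H J object] + [G H]
  take H:  [J object] + [J object] + [H J object] + [H]
  take J:  [J object] + [J object] + [J object]
  take object:  [object] + [object] + [object]
MRO: I B C N G H J object
B sits at index 1.

1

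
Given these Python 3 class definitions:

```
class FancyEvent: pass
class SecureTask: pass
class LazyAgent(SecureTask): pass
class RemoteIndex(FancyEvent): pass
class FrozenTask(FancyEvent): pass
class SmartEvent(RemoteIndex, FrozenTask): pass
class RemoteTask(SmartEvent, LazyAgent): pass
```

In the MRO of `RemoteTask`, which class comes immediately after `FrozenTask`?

FancyEvent

L[RemoteTask] = RemoteTask + merge(L[SmartEvent], L[LazyAgent], [SmartEvent LazyAgent])
  take SmartEvent:  [SmartEvent RemoteIndex FrozenTask FancyEvent object] + [LazyAgent SecureTask object] + [SmartEvent LazyAgent]
  take RemoteIndex:  [RemoteIndex FrozenTask FancyEvent object] + [LazyAgent SecureTask object] + [LazyAgent]
  take FrozenTask:  [FrozenTask FancyEvent object] + [LazyAgent SecureTask object] + [LazyAgent]
  take FancyEvent:  [FancyEvent object] + [LazyAgent SecureTask object] + [LazyAgent]
  take LazyAgent:  [object] + [LazyAgent SecureTask object] + [LazyAgent]
  take SecureTask:  [object] + [SecureTask object]
  take object:  [object] + [object]
MRO: RemoteTask SmartEvent RemoteIndex FrozenTask FancyEvent LazyAgent SecureTask object
FrozenTask is at position 3; next is FancyEvent.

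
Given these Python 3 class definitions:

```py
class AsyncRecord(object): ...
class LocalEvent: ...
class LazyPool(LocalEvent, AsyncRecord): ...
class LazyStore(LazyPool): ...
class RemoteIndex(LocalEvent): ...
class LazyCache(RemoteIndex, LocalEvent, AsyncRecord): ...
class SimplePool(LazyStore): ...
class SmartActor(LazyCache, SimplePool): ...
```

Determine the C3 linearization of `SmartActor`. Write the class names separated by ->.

SmartActor -> LazyCache -> RemoteIndex -> SimplePool -> LazyStore -> LazyPool -> LocalEvent -> AsyncRecord -> object

L[SmartActor] = SmartActor + merge(L[LazyCache], L[SimplePool], [LazyCache SimplePool])
  take LazyCache:  [LazyCache RemoteIndex LocalEvent AsyncRecord object] + [SimplePool LazyStore LazyPool LocalEvent AsyncRecord object] + [LazyCache SimplePool]
  take RemoteIndex:  [RemoteIndex LocalEvent AsyncRecord object] + [SimplePool LazyStore LazyPool LocalEvent AsyncRecord object] + [SimplePool]
  take SimplePool:  [LocalEvent AsyncRecord object] + [SimplePool LazyStore LazyPool LocalEvent AsyncRecord object] + [SimplePool]
  take LazyStore:  [LocalEvent AsyncRecord object] + [LazyStore LazyPool LocalEvent AsyncRecord object]
  take LazyPool:  [LocalEvent AsyncRecord object] + [LazyPool LocalEvent AsyncRecord object]
  take LocalEvent:  [LocalEvent AsyncRecord object] + [LocalEvent AsyncRecord object]
  take AsyncRecord:  [AsyncRecord object] + [AsyncRecord object]
  take object:  [object] + [object]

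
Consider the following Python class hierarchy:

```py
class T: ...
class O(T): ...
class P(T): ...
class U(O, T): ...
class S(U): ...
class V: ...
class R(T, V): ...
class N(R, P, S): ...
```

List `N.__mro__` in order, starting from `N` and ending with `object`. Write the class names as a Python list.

L[N] = N + merge(L[R], L[P], L[S], [R P S])
  take R:  [R T V object] + [P T object] + [S U O T object] + [R P S]
  take P:  [T V object] + [P T object] + [S U O T object] + [P S]
  take S:  [T V object] + [T object] + [S U O T object] + [S]
  take U:  [T V object] + [T object] + [U O T object]
  take O:  [T V object] + [T object] + [O T object]
  take T:  [T V object] + [T object] + [T object]
  take V:  [V object] + [object] + [object]
  take object:  [object] + [object] + [object]

[N, R, P, S, U, O, T, V, object]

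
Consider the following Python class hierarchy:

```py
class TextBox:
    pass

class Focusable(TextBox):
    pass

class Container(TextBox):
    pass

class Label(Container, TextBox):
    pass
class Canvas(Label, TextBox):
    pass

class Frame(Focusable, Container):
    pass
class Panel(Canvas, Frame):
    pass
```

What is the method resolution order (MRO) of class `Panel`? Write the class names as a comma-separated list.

L[Panel] = Panel + merge(L[Canvas], L[Frame], [Canvas Frame])
  take Canvas:  [Canvas Label Container TextBox object] + [Frame Focusable Container TextBox object] + [Canvas Frame]
  take Label:  [Label Container TextBox object] + [Frame Focusable Container TextBox object] + [Frame]
  take Frame:  [Container TextBox object] + [Frame Focusable Container TextBox object] + [Frame]
  take Focusable:  [Container TextBox object] + [Focusable Container TextBox object]
  take Container:  [Container TextBox object] + [Container TextBox object]
  take TextBox:  [TextBox object] + [TextBox object]
  take object:  [object] + [object]

Panel, Canvas, Label, Frame, Focusable, Container, TextBox, object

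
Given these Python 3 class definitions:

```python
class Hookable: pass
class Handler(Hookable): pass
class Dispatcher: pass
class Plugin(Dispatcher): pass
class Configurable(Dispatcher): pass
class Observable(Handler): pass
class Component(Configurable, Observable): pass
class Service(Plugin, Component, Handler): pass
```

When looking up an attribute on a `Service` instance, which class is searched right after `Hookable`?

L[Service] = Service + merge(L[Plugin], L[Component], L[Handler], [Plugin Component Handler])
  take Plugin:  [Plugin Dispatcher object] + [Component Configurable Dispatcher Observable Handler Hookable object] + [Handler Hookable object] + [Plugin Component Handler]
  take Component:  [Dispatcher object] + [Component Configurable Dispatcher Observable Handler Hookable object] + [Handler Hookable object] + [Component Handler]
  take Configurable:  [Dispatcher object] + [Configurable Dispatcher Observable Handler Hookable object] + [Handler Hookable object] + [Handler]
  take Dispatcher:  [Dispatcher object] + [Dispatcher Observable Handler Hookable object] + [Handler Hookable object] + [Handler]
  take Observable:  [object] + [Observable Handler Hookable object] + [Handler Hookable object] + [Handler]
  take Handler:  [object] + [Handler Hookable object] + [Handler Hookable object] + [Handler]
  take Hookable:  [object] + [Hookable object] + [Hookable object]
  take object:  [object] + [object] + [object]
MRO: Service Plugin Component Configurable Dispatcher Observable Handler Hookable object
Hookable is at position 7; next is object.

object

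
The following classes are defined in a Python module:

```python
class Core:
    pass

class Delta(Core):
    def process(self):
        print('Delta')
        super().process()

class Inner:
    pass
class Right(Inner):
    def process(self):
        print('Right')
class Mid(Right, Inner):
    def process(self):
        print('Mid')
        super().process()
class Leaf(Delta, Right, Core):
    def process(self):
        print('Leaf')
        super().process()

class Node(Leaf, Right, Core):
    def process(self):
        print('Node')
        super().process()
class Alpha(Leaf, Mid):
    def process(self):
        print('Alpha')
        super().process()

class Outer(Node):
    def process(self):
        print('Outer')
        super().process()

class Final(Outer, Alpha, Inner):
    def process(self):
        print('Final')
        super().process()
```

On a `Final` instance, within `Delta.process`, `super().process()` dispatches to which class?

Mid

L[Final] = Final + merge(L[Outer], L[Alpha], L[Inner], [Outer Alpha Inner])
  take Outer:  [Outer Node Leaf Delta Right Core Inner object] + [Alpha Leaf Delta Mid Right Core Inner object] + [Inner object] + [Outer Alpha Inner]
  take Node:  [Node Leaf Delta Right Core Inner object] + [Alpha Leaf Delta Mid Right Core Inner object] + [Inner object] + [Alpha Inner]
  take Alpha:  [Leaf Delta Right Core Inner object] + [Alpha Leaf Delta Mid Right Core Inner object] + [Inner object] + [Alpha Inner]
  take Leaf:  [Leaf Delta Right Core Inner object] + [Leaf Delta Mid Right Core Inner object] + [Inner object] + [Inner]
  take Delta:  [Delta Right Core Inner object] + [Delta Mid Right Core Inner object] + [Inner object] + [Inner]
  take Mid:  [Right Core Inner object] + [Mid Right Core Inner object] + [Inner object] + [Inner]
  take Right:  [Right Core Inner object] + [Right Core Inner object] + [Inner object] + [Inner]
  take Core:  [Core Inner object] + [Core Inner object] + [Inner object] + [Inner]
  take Inner:  [Inner object] + [Inner object] + [Inner object] + [Inner]
  take object:  [object] + [object] + [object]
MRO: Final Outer Node Alpha Leaf Delta Mid Right Core Inner object
super() in Delta.process on a Final instance goes to the class after Delta in Final's MRO: Mid.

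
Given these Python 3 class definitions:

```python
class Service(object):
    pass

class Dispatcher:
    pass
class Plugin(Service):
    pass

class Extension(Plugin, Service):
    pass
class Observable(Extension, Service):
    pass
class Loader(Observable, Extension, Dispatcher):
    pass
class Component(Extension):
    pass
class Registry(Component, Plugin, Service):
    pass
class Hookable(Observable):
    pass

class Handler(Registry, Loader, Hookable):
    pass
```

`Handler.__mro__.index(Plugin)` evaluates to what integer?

L[Handler] = Handler + merge(L[Registry], L[Loader], L[Hookable], [Registry Loader Hookable])
  take Registry:  [Registry Component Extension Plugin Service object] + [Loader Observable Extension Plugin Service Dispatcher object] + [Hookable Observable Extension Plugin Service object] + [Registry Loader Hookable]
  take Component:  [Component Extension Plugin Service object] + [Loader Observable Extension Plugin Service Dispatcher object] + [Hookable Observable Extension Plugin Service object] + [Loader Hookable]
  take Loader:  [Extension Plugin Service object] + [Loader Observable Extension Plugin Service Dispatcher object] + [Hookable Observable Extension Plugin Service object] + [Loader Hookable]
  take Hookable:  [Extension Plugin Service object] + [Observable Extension Plugin Service Dispatcher object] + [Hookable Observable Extension Plugin Service object] + [Hookable]
  take Observable:  [Extension Plugin Service object] + [Observable Extension Plugin Service Dispatcher object] + [Observable Extension Plugin Service object]
  take Extension:  [Extension Plugin Service object] + [Extension Plugin Service Dispatcher object] + [Extension Plugin Service object]
  take Plugin:  [Plugin Service object] + [Plugin Service Dispatcher object] + [Plugin Service object]
  take Service:  [Service object] + [Service Dispatcher object] + [Service object]
  take Dispatcher:  [object] + [Dispatcher object] + [object]
  take object:  [object] + [object] + [object]
MRO: Handler Registry Component Loader Hookable Observable Extension Plugin Service Dispatcher object
Plugin sits at index 7.

7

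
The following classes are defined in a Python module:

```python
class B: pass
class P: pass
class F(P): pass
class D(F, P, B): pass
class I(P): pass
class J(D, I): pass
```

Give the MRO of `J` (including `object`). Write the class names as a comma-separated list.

L[J] = J + merge(L[D], L[I], [D I])
  take D:  [D F P B object] + [I P object] + [D I]
  take F:  [F P B object] + [I P object] + [I]
  take I:  [P B object] + [I P object] + [I]
  take P:  [P B object] + [P object]
  take B:  [B object] + [object]
  take object:  [object] + [object]

J, D, F, I, P, B, object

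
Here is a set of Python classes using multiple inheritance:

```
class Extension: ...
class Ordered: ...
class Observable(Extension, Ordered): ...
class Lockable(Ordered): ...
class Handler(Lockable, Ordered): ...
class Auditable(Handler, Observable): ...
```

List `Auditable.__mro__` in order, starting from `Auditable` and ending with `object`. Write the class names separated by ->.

L[Auditable] = Auditable + merge(L[Handler], L[Observable], [Handler Observable])
  take Handler:  [Handler Lockable Ordered object] + [Observable Extension Ordered object] + [Handler Observable]
  take Lockable:  [Lockable Ordered object] + [Observable Extension Ordered object] + [Observable]
  take Observable:  [Ordered object] + [Observable Extension Ordered object] + [Observable]
  take Extension:  [Ordered object] + [Extension Ordered object]
  take Ordered:  [Ordered object] + [Ordered object]
  take object:  [object] + [object]

Auditable -> Handler -> Lockable -> Observable -> Extension -> Ordered -> object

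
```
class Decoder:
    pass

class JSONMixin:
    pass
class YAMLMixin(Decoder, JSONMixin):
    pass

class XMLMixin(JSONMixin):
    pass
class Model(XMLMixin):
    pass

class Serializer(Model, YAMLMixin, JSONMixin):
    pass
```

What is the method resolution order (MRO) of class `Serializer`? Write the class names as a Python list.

[Serializer, Model, XMLMixin, YAMLMixin, Decoder, JSONMixin, object]

L[Serializer] = Serializer + merge(L[Model], L[YAMLMixin], L[JSONMixin], [Model YAMLMixin JSONMixin])
  take Model:  [Model XMLMixin JSONMixin object] + [YAMLMixin Decoder JSONMixin object] + [JSONMixin object] + [Model YAMLMixin JSONMixin]
  take XMLMixin:  [XMLMixin JSONMixin object] + [YAMLMixin Decoder JSONMixin object] + [JSONMixin object] + [YAMLMixin JSONMixin]
  take YAMLMixin:  [JSONMixin object] + [YAMLMixin Decoder JSONMixin object] + [JSONMixin object] + [YAMLMixin JSONMixin]
  take Decoder:  [JSONMixin object] + [Decoder JSONMixin object] + [JSONMixin object] + [JSONMixin]
  take JSONMixin:  [JSONMixin object] + [JSONMixin object] + [JSONMixin object] + [JSONMixin]
  take object:  [object] + [object] + [object]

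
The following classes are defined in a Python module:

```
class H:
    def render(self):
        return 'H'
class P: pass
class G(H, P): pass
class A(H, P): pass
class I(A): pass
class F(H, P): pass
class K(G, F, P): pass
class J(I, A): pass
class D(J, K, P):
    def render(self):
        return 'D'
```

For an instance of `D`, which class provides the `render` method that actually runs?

D

L[D] = D + merge(L[J], L[K], L[P], [J K P])
  take J:  [J I A H P object] + [K G F H P object] + [P object] + [J K P]
  take I:  [I A H P object] + [K G F H P object] + [P object] + [K P]
  take A:  [A H P object] + [K G F H P object] + [P object] + [K P]
  take K:  [H P object] + [K G F H P object] + [P object] + [K P]
  take G:  [H P object] + [G F H P object] + [P object] + [P]
  take F:  [H P object] + [F H P object] + [P object] + [P]
  take H:  [H P object] + [H P object] + [P object] + [P]
  take P:  [P object] + [P object] + [P object] + [P]
  take object:  [object] + [object] + [object]
MRO: D J I A K G F H P object
render is defined in: D, H. First along the MRO is D.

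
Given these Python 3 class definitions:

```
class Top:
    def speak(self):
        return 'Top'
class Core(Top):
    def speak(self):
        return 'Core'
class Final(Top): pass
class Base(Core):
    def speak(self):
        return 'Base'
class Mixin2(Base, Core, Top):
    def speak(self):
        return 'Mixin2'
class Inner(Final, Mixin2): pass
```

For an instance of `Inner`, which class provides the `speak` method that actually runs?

Mixin2

L[Inner] = Inner + merge(L[Final], L[Mixin2], [Final Mixin2])
  take Final:  [Final Top object] + [Mixin2 Base Core Top object] + [Final Mixin2]
  take Mixin2:  [Top object] + [Mixin2 Base Core Top object] + [Mixin2]
  take Base:  [Top object] + [Base Core Top object]
  take Core:  [Top object] + [Core Top object]
  take Top:  [Top object] + [Top object]
  take object:  [object] + [object]
MRO: Inner Final Mixin2 Base Core Top object
speak is defined in: Base, Core, Mixin2, Top. First along the MRO is Mixin2.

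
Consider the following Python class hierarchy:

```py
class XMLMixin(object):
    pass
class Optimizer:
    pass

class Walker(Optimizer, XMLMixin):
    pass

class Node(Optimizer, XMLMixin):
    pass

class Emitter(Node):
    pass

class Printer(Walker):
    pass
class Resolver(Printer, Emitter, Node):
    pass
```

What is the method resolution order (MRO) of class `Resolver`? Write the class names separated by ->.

Resolver -> Printer -> Walker -> Emitter -> Node -> Optimizer -> XMLMixin -> object

L[Resolver] = Resolver + merge(L[Printer], L[Emitter], L[Node], [Printer Emitter Node])
  take Printer:  [Printer Walker Optimizer XMLMixin object] + [Emitter Node Optimizer XMLMixin object] + [Node Optimizer XMLMixin object] + [Printer Emitter Node]
  take Walker:  [Walker Optimizer XMLMixin object] + [Emitter Node Optimizer XMLMixin object] + [Node Optimizer XMLMixin object] + [Emitter Node]
  take Emitter:  [Optimizer XMLMixin object] + [Emitter Node Optimizer XMLMixin object] + [Node Optimizer XMLMixin object] + [Emitter Node]
  take Node:  [Optimizer XMLMixin object] + [Node Optimizer XMLMixin object] + [Node Optimizer XMLMixin object] + [Node]
  take Optimizer:  [Optimizer XMLMixin object] + [Optimizer XMLMixin object] + [Optimizer XMLMixin object]
  take XMLMixin:  [XMLMixin object] + [XMLMixin object] + [XMLMixin object]
  take object:  [object] + [object] + [object]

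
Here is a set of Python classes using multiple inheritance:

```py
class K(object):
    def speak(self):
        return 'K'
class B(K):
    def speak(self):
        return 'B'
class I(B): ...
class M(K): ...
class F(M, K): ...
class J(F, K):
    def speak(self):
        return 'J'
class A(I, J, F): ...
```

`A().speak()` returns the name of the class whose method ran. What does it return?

B

L[A] = A + merge(L[I], L[J], L[F], [I J F])
  take I:  [I B K object] + [J F M K object] + [F M K object] + [I J F]
  take B:  [B K object] + [J F M K object] + [F M K object] + [J F]
  take J:  [K object] + [J F M K object] + [F M K object] + [J F]
  take F:  [K object] + [F M K object] + [F M K object] + [F]
  take M:  [K object] + [M K object] + [M K object]
  take K:  [K object] + [K object] + [K object]
  take object:  [object] + [object] + [object]
MRO: A I B J F M K object
speak is defined in: B, J, K. First along the MRO is B.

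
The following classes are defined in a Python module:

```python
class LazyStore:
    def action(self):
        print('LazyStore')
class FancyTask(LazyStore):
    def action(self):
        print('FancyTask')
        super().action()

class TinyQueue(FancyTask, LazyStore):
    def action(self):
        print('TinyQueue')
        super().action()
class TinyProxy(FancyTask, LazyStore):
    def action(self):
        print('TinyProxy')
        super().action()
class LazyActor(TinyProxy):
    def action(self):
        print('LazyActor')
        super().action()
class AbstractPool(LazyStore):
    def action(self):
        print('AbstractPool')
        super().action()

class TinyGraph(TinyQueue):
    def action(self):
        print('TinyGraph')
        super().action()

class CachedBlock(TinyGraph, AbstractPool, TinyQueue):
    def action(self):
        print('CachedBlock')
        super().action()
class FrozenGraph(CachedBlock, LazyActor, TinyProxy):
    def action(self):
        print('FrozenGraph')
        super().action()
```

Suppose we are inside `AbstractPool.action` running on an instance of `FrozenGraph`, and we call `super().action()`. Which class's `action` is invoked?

L[FrozenGraph] = FrozenGraph + merge(L[CachedBlock], L[LazyActor], L[TinyProxy], [CachedBlock LazyActor TinyProxy])
  take CachedBlock:  [CachedBlock TinyGraph AbstractPool TinyQueue FancyTask LazyStore object] + [LazyActor TinyProxy FancyTask LazyStore object] + [TinyProxy FancyTask LazyStore object] + [CachedBlock LazyActor TinyProxy]
  take TinyGraph:  [TinyGraph AbstractPool TinyQueue FancyTask LazyStore object] + [LazyActor TinyProxy FancyTask LazyStore object] + [TinyProxy FancyTask LazyStore object] + [LazyActor TinyProxy]
  take AbstractPool:  [AbstractPool TinyQueue FancyTask LazyStore object] + [LazyActor TinyProxy FancyTask LazyStore object] + [TinyProxy FancyTask LazyStore object] + [LazyActor TinyProxy]
  take TinyQueue:  [TinyQueue FancyTask LazyStore object] + [LazyActor TinyProxy FancyTask LazyStore object] + [TinyProxy FancyTask LazyStore object] + [LazyActor TinyProxy]
  take LazyActor:  [FancyTask LazyStore object] + [LazyActor TinyProxy FancyTask LazyStore object] + [TinyProxy FancyTask LazyStore object] + [LazyActor TinyProxy]
  take TinyProxy:  [FancyTask LazyStore object] + [TinyProxy FancyTask LazyStore object] + [TinyProxy FancyTask LazyStore object] + [TinyProxy]
  take FancyTask:  [FancyTask LazyStore object] + [FancyTask LazyStore object] + [FancyTask LazyStore object]
  take LazyStore:  [LazyStore object] + [LazyStore object] + [LazyStore object]
  take object:  [object] + [object] + [object]
MRO: FrozenGraph CachedBlock TinyGraph AbstractPool TinyQueue LazyActor TinyProxy FancyTask LazyStore object
super() in AbstractPool.action on a FrozenGraph instance goes to the class after AbstractPool in FrozenGraph's MRO: TinyQueue.

TinyQueue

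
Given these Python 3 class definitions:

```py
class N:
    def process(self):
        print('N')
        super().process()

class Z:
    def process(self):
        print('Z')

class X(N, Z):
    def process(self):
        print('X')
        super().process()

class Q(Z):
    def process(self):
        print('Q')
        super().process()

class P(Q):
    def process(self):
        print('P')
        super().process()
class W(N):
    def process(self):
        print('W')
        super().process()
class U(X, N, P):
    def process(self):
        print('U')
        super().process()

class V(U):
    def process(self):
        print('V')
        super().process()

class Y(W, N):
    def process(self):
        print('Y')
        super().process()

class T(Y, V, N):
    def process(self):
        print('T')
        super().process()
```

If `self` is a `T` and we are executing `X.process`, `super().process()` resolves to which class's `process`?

N

L[T] = T + merge(L[Y], L[V], L[N], [Y V N])
  take Y:  [Y W N object] + [V U X N P Q Z object] + [N object] + [Y V N]
  take W:  [W N object] + [V U X N P Q Z object] + [N object] + [V N]
  take V:  [N object] + [V U X N P Q Z object] + [N object] + [V N]
  take U:  [N object] + [U X N P Q Z object] + [N object] + [N]
  take X:  [N object] + [X N P Q Z object] + [N object] + [N]
  take N:  [N object] + [N P Q Z object] + [N object] + [N]
  take P:  [object] + [P Q Z object] + [object]
  take Q:  [object] + [Q Z object] + [object]
  take Z:  [object] + [Z object] + [object]
  take object:  [object] + [object] + [object]
MRO: T Y W V U X N P Q Z object
super() in X.process on a T instance goes to the class after X in T's MRO: N.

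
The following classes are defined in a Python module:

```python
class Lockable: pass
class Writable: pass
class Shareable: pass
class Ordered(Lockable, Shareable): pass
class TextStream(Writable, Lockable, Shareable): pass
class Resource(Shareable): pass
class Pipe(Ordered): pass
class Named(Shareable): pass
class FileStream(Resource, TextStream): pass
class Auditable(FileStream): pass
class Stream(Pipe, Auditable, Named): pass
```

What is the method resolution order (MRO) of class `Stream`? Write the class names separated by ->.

L[Stream] = Stream + merge(L[Pipe], L[Auditable], L[Named], [Pipe Auditable Named])
  take Pipe:  [Pipe Ordered Lockable Shareable object] + [Auditable FileStream Resource TextStream Writable Lockable Shareable object] + [Named Shareable object] + [Pipe Auditable Named]
  take Ordered:  [Ordered Lockable Shareable object] + [Auditable FileStream Resource TextStream Writable Lockable Shareable object] + [Named Shareable object] + [Auditable Named]
  take Auditable:  [Lockable Shareable object] + [Auditable FileStream Resource TextStream Writable Lockable Shareable object] + [Named Shareable object] + [Auditable Named]
  take FileStream:  [Lockable Shareable object] + [FileStream Resource TextStream Writable Lockable Shareable object] + [Named Shareable object] + [Named]
  take Resource:  [Lockable Shareable object] + [Resource TextStream Writable Lockable Shareable object] + [Named Shareable object] + [Named]
  take TextStream:  [Lockable Shareable object] + [TextStream Writable Lockable Shareable object] + [Named Shareable object] + [Named]
  take Writable:  [Lockable Shareable object] + [Writable Lockable Shareable object] + [Named Shareable object] + [Named]
  take Lockable:  [Lockable Shareable object] + [Lockable Shareable object] + [Named Shareable object] + [Named]
  take Named:  [Shareable object] + [Shareable object] + [Named Shareable object] + [Named]
  take Shareable:  [Shareable object] + [Shareable object] + [Shareable object]
  take object:  [object] + [object] + [object]

Stream -> Pipe -> Ordered -> Auditable -> FileStream -> Resource -> TextStream -> Writable -> Lockable -> Named -> Shareable -> object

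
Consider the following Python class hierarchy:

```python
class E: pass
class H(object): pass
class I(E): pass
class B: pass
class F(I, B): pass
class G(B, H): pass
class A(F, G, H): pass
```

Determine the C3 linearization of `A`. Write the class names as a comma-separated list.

L[A] = A + merge(L[F], L[G], L[H], [F G H])
  take F:  [F I E B object] + [G B H object] + [H object] + [F G H]
  take I:  [I E B object] + [G B H object] + [H object] + [G H]
  take E:  [E B object] + [G B H object] + [H object] + [G H]
  take G:  [B object] + [G B H object] + [H object] + [G H]
  take B:  [B object] + [B H object] + [H object] + [H]
  take H:  [object] + [H object] + [H object] + [H]
  take object:  [object] + [object] + [object]

A, F, I, E, G, B, H, object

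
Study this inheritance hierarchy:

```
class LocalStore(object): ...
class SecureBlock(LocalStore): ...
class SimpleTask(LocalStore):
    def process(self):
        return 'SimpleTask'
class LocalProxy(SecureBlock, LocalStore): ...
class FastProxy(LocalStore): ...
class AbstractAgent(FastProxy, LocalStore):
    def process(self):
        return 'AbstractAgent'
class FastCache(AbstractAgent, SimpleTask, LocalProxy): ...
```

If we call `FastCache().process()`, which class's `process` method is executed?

L[FastCache] = FastCache + merge(L[AbstractAgent], L[SimpleTask], L[LocalProxy], [AbstractAgent SimpleTask LocalProxy])
  take AbstractAgent:  [AbstractAgent FastProxy LocalStore object] + [SimpleTask LocalStore object] + [LocalProxy SecureBlock LocalStore object] + [AbstractAgent SimpleTask LocalProxy]
  take FastProxy:  [FastProxy LocalStore object] + [SimpleTask LocalStore object] + [LocalProxy SecureBlock LocalStore object] + [SimpleTask LocalProxy]
  take SimpleTask:  [LocalStore object] + [SimpleTask LocalStore object] + [LocalProxy SecureBlock LocalStore object] + [SimpleTask LocalProxy]
  take LocalProxy:  [LocalStore object] + [LocalStore object] + [LocalProxy SecureBlock LocalStore object] + [LocalProxy]
  take SecureBlock:  [LocalStore object] + [LocalStore object] + [SecureBlock LocalStore object]
  take LocalStore:  [LocalStore object] + [LocalStore object] + [LocalStore object]
  take object:  [object] + [object] + [object]
MRO: FastCache AbstractAgent FastProxy SimpleTask LocalProxy SecureBlock LocalStore object
process is defined in: AbstractAgent, SimpleTask. First along the MRO is AbstractAgent.

AbstractAgent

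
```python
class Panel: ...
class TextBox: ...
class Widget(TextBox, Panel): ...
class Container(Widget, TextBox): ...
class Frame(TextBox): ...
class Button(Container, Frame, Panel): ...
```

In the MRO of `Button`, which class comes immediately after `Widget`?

L[Button] = Button + merge(L[Container], L[Frame], L[Panel], [Container Frame Panel])
  take Container:  [Container Widget TextBox Panel object] + [Frame TextBox object] + [Panel object] + [Container Frame Panel]
  take Widget:  [Widget TextBox Panel object] + [Frame TextBox object] + [Panel object] + [Frame Panel]
  take Frame:  [TextBox Panel object] + [Frame TextBox object] + [Panel object] + [Frame Panel]
  take TextBox:  [TextBox Panel object] + [TextBox object] + [Panel object] + [Panel]
  take Panel:  [Panel object] + [object] + [Panel object] + [Panel]
  take object:  [object] + [object] + [object]
MRO: Button Container Widget Frame TextBox Panel object
Widget is at position 2; next is Frame.

Frame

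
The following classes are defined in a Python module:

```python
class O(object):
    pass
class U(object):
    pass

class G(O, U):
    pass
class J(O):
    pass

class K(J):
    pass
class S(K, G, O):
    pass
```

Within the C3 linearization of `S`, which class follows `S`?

L[S] = S + merge(L[K], L[G], L[O], [K G O])
  take K:  [K J O object] + [G O U object] + [O object] + [K G O]
  take J:  [J O object] + [G O U object] + [O object] + [G O]
  take G:  [O object] + [G O U object] + [O object] + [G O]
  take O:  [O object] + [O U object] + [O object] + [O]
  take U:  [object] + [U object] + [object]
  take object:  [object] + [object] + [object]
MRO: S K J G O U object
S is at position 0; next is K.

K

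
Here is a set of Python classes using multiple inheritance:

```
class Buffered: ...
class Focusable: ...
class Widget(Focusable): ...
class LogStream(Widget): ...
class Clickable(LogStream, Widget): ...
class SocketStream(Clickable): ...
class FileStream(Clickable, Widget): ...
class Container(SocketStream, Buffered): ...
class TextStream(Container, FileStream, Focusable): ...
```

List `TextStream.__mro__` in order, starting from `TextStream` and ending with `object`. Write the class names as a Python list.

L[TextStream] = TextStream + merge(L[Container], L[FileStream], L[Focusable], [Container FileStream Focusable])
  take Container:  [Container SocketStream Clickable LogStream Widget Focusable Buffered object] + [FileStream Clickable LogStream Widget Focusable object] + [Focusable object] + [Container FileStream Focusable]
  take SocketStream:  [SocketStream Clickable LogStream Widget Focusable Buffered object] + [FileStream Clickable LogStream Widget Focusable object] + [Focusable object] + [FileStream Focusable]
  take FileStream:  [Clickable LogStream Widget Focusable Buffered object] + [FileStream Clickable LogStream Widget Focusable object] + [Focusable object] + [FileStream Focusable]
  take Clickable:  [Clickable LogStream Widget Focusable Buffered object] + [Clickable LogStream Widget Focusable object] + [Focusable object] + [Focusable]
  take LogStream:  [LogStream Widget Focusable Buffered object] + [LogStream Widget Focusable object] + [Focusable object] + [Focusable]
  take Widget:  [Widget Focusable Buffered object] + [Widget Focusable object] + [Focusable object] + [Focusable]
  take Focusable:  [Focusable Buffered object] + [Focusable object] + [Focusable object] + [Focusable]
  take Buffered:  [Buffered object] + [object] + [object]
  take object:  [object] + [object] + [object]

[TextStream, Container, SocketStream, FileStream, Clickable, LogStream, Widget, Focusable, Buffered, object]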